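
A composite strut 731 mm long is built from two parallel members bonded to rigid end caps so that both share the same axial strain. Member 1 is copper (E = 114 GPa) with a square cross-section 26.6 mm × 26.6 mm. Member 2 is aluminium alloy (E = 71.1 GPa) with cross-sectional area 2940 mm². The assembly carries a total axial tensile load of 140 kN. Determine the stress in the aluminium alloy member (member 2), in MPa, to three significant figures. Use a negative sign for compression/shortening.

34.4 MPa

A_1 = 707.6 mm².
Equal strain + equilibrium ⇒ each member carries load in proportion to AE: A₁E₁ = 80660000 N, A₂E₂ = 209000000 N, ΣAE = 289700000 N.
σ₂ = P·E₂/ΣAE = 140000·71100/289700000 = 34.36 MPa.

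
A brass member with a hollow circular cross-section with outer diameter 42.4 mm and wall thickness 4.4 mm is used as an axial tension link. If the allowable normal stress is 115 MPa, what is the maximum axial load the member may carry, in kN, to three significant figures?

60.4 kN

A = 525.3 mm².
P_max = σ_allow · A = 115 · 525.3 = 60410 N = 60.41 kN.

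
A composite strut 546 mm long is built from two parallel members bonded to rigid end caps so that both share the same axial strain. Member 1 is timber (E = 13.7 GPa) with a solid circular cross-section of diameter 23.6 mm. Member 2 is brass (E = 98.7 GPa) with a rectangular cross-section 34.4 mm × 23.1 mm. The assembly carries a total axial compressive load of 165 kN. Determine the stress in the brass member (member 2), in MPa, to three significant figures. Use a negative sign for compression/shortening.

-193 MPa

A_1 = 437.4 mm².
A_2 = 794.6 mm².
Equal strain + equilibrium ⇒ each member carries load in proportion to AE: A₁E₁ = 5993000 N, A₂E₂ = 78430000 N, ΣAE = 84420000 N.
σ₂ = P·E₂/ΣAE = -165000·98700/84420000 = -192.9 MPa.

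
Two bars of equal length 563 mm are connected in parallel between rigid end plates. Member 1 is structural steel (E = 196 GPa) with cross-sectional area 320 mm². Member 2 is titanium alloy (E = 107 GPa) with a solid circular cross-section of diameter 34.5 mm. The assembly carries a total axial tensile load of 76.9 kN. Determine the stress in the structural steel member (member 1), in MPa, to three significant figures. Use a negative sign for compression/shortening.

A_2 = 934.8 mm².
Equal strain + equilibrium ⇒ each member carries load in proportion to AE: A₁E₁ = 62720000 N, A₂E₂ = 100000000 N, ΣAE = 162700000 N.
σ₁ = P·E₁/ΣAE = 76900·196000/162700000 = 92.61 MPa.

92.6 MPa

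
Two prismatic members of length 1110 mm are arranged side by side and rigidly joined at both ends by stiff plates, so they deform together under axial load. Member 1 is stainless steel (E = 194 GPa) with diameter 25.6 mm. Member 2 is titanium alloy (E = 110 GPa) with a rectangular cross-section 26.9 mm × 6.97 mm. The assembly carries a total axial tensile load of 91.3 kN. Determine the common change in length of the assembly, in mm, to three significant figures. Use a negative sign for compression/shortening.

A_1 = 514.7 mm².
A_2 = 187.5 mm².
Equal strain + equilibrium ⇒ each member carries load in proportion to AE: A₁E₁ = 99860000 N, A₂E₂ = 20620000 N, ΣAE = 120500000 N.
δ = PL/ΣAE = 91300·1110/120500000 = 0.8412 mm.

0.841 mm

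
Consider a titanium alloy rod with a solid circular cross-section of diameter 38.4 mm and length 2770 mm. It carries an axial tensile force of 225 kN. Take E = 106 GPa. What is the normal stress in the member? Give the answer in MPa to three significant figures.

194 MPa

A = 1158 mm².
σ = N/A = 225000/1158 = 194.3 MPa.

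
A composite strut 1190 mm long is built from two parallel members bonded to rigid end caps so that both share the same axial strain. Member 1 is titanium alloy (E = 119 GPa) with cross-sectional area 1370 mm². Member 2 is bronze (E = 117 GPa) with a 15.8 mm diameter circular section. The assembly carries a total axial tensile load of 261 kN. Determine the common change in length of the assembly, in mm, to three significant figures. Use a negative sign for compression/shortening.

A_2 = 196.1 mm².
Equal strain + equilibrium ⇒ each member carries load in proportion to AE: A₁E₁ = 163000000 N, A₂E₂ = 22940000 N, ΣAE = 186000000 N.
δ = PL/ΣAE = 261000·1190/186000000 = 1.67 mm.

1.67 mm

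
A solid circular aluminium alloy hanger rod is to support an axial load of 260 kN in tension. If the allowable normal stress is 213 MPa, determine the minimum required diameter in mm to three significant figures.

Required area A ≥ P/σ_allow = 260000/213 = 1221 mm².
For a solid circular section, d ≥ √(4A/π) = 39.42 mm.

39.4 mm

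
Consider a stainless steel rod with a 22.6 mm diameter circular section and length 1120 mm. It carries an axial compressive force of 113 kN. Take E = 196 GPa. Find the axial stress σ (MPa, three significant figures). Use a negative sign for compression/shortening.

A = 401.1 mm².
σ = N/A = -113000/401.1 = -281.7 MPa.

-282 MPa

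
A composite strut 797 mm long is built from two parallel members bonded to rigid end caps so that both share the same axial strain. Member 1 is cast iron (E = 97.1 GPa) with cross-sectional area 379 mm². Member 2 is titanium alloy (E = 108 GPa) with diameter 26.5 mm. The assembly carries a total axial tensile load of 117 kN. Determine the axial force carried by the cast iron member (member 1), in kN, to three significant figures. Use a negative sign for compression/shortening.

A_2 = 551.5 mm².
Equal strain + equilibrium ⇒ each member carries load in proportion to AE: A₁E₁ = 36800000 N, A₂E₂ = 59570000 N, ΣAE = 96370000 N.
F₁ = P·A₁E₁/ΣAE = 117000·36800000/96370000 = 44680 N.

44.7 kN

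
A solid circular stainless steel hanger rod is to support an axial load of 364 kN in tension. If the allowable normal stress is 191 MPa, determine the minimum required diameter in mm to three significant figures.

49.3 mm

Required area A ≥ P/σ_allow = 364000/191 = 1906 mm².
For a solid circular section, d ≥ √(4A/π) = 49.26 mm.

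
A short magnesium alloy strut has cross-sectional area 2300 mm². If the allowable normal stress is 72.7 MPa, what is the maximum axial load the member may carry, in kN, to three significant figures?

P_max = σ_allow · A = 72.7 · 2300 = 167200 N = 167.2 kN.

167 kN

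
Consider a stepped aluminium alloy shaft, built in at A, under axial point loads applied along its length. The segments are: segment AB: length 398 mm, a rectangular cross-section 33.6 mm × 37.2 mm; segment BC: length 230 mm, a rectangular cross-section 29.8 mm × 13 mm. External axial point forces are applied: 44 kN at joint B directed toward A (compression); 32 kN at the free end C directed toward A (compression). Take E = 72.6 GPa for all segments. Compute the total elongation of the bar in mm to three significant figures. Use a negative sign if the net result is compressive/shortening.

Internal axial forces (sectioning from the free end, tension +): N_BC = -32 kN, N_AB = -76 kN.
A_AB = 1250 mm².
A_BC = 387.4 mm².
δ_AB = -76000·398/(1250·72600) = -0.3333 mm
δ_BC = -32000·230/(387.4·72600) = -0.2617 mm
δ = Σδ_i = -0.595 mm.

-0.595 mm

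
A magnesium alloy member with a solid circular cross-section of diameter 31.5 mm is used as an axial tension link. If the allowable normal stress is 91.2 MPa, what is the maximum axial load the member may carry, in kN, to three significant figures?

A = 779.3 mm².
P_max = σ_allow · A = 91.2 · 779.3 = 71070 N = 71.07 kN.

71.1 kN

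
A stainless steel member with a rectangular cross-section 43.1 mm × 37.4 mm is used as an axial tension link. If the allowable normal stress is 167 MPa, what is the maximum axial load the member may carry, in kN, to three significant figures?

269 kN

A = 1612 mm².
P_max = σ_allow · A = 167 · 1612 = 269200 N = 269.2 kN.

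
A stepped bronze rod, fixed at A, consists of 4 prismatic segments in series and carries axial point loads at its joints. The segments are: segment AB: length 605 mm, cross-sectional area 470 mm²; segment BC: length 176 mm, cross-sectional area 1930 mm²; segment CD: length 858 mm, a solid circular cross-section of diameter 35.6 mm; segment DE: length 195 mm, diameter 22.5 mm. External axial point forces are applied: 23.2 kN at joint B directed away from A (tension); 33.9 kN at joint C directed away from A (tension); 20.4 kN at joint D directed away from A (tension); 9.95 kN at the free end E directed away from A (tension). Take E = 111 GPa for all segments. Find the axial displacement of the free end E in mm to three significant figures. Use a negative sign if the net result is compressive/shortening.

Internal axial forces (sectioning from the free end, tension +): N_DE = 9.95 kN, N_CD = 30.35 kN, N_BC = 64.25 kN, N_AB = 87.45 kN.
A_CD = 995.4 mm².
A_DE = 397.6 mm².
δ_AB = 87450·605/(470·111000) = 1.014 mm
δ_BC = 64250·176/(1930·111000) = 0.05278 mm
δ_CD = 30350·858/(995.4·111000) = 0.2357 mm
δ_DE = 9950·195/(397.6·111000) = 0.04396 mm
δ = Σδ_i = 1.347 mm.

1.35 mm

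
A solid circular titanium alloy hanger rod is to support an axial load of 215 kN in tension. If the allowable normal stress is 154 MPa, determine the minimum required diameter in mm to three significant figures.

42.2 mm

Required area A ≥ P/σ_allow = 215000/154 = 1396 mm².
For a solid circular section, d ≥ √(4A/π) = 42.16 mm.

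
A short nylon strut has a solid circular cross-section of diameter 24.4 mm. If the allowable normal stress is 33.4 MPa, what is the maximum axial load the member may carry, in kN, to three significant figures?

15.6 kN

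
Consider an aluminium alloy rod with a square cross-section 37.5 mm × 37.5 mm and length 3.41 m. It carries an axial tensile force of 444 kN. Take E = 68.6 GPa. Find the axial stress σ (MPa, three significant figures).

316 MPa

A = 1406 mm².
σ = N/A = 444000/1406 = 315.7 MPa.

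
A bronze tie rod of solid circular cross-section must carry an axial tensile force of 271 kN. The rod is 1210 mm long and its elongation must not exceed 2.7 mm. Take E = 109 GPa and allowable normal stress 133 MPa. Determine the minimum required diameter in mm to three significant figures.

Required area A ≥ P/σ_allow = 271000/133 = 2038 mm².
For a solid circular section, d ≥ √(4A/π) = 50.93 mm.
Elongation limit: A ≥ PL/(Eδ_allow) = 271000·1210/(109000·2.7) = 1114 mm² ⇒ d ≥ 37.66 mm.
The stress limit governs.

50.9 mm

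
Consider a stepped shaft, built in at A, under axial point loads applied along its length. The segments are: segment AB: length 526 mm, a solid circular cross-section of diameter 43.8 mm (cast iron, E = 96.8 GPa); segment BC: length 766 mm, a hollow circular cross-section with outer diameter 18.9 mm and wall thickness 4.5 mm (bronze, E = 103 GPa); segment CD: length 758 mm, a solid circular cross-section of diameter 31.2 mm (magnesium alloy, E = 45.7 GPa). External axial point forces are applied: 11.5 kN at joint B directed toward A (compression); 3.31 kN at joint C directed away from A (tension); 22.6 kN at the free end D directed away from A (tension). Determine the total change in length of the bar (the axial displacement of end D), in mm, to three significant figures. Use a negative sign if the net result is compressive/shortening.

1.49 mm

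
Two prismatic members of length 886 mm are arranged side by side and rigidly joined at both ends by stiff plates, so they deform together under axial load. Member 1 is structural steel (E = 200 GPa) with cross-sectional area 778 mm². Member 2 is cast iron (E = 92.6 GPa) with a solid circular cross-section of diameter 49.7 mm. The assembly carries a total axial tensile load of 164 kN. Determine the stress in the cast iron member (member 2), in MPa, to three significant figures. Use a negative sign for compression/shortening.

A_2 = 1940 mm².
Equal strain + equilibrium ⇒ each member carries load in proportion to AE: A₁E₁ = 155600000 N, A₂E₂ = 179600000 N, ΣAE = 335200000 N.
σ₂ = P·E₂/ΣAE = 164000·92600/335200000 = 45.3 MPa.

45.3 MPa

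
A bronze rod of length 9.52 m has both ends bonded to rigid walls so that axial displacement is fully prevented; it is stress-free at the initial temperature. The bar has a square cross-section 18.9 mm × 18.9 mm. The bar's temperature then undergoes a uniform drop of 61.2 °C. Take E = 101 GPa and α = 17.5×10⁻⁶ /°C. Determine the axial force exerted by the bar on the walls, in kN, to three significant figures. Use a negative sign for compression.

Free thermal expansion αLΔT = 17.5e-6 · 9520 · -61.2 = -10.2 mm.
The walls impose strain ε = −(-10.2)/9520 = 1.0710e-03; σ = Eε = 101000 · 1.0710e-03 = 108.2 MPa.
Wall reaction R = σ·A = 108.2·357.2 = 38640 N = 38.64 kN.

38.6 kN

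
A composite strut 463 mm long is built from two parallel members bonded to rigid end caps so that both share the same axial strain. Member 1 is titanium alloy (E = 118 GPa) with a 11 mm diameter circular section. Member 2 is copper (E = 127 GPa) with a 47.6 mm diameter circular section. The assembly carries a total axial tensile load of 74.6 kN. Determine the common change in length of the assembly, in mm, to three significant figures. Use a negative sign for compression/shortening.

0.146 mm

A_1 = 95.03 mm².
A_2 = 1780 mm².
Equal strain + equilibrium ⇒ each member carries load in proportion to AE: A₁E₁ = 11210000 N, A₂E₂ = 226000000 N, ΣAE = 237200000 N.
δ = PL/ΣAE = 74600·463/237200000 = 0.1456 mm.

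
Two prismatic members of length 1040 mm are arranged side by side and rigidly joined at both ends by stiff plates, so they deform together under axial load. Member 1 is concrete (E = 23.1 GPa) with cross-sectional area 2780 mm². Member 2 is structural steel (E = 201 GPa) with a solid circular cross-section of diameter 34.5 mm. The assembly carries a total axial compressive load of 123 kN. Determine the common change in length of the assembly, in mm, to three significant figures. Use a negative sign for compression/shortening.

-0.507 mm

A_2 = 934.8 mm².
Equal strain + equilibrium ⇒ each member carries load in proportion to AE: A₁E₁ = 64220000 N, A₂E₂ = 187900000 N, ΣAE = 252100000 N.
δ = PL/ΣAE = -123000·1040/252100000 = -0.5074 mm.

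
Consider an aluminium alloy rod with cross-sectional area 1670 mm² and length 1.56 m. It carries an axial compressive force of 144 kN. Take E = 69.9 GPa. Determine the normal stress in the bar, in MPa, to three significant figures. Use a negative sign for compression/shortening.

σ = N/A = -144000/1670 = -86.23 MPa.

-86.2 MPa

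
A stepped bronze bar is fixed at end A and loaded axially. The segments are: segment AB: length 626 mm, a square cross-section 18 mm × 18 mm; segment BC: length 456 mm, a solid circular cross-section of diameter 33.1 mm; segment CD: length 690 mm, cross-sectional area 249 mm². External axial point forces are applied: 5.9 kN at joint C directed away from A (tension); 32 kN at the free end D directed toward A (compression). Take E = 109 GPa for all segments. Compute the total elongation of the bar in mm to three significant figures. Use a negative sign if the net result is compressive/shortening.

Internal axial forces (sectioning from the free end, tension +): N_CD = -32 kN, N_BC = -26.1 kN, N_AB = -26.1 kN.
A_AB = 324 mm².
A_BC = 860.5 mm².
δ_AB = -26100·626/(324·109000) = -0.4626 mm
δ_BC = -26100·456/(860.5·109000) = -0.1269 mm
δ_CD = -32000·690/(249·109000) = -0.8135 mm
δ = Σδ_i = -1.403 mm.

-1.40 mm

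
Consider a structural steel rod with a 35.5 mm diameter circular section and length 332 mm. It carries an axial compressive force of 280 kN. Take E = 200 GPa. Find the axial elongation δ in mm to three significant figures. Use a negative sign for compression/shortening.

-0.470 mm

A = 989.8 mm².
δ_mech = NL/(AE) = -280000·332/(989.8·200000) = -0.4696 mm.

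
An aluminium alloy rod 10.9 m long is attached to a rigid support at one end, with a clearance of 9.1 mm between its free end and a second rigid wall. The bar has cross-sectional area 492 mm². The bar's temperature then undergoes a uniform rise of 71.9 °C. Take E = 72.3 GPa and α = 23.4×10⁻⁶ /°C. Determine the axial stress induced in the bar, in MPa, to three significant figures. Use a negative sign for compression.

-61.3 MPa

Free thermal expansion αLΔT = 23.4e-6 · 10900 · 71.9 = 18.34 mm.
The walls engage after the gap closes; constrained expansion = 18.34 − 9.1 = 9.239 mm.
The walls impose strain ε = −(9.239)/10900 = -8.4760e-04; σ = Eε = 72300 · -8.4760e-04 = -61.28 MPa.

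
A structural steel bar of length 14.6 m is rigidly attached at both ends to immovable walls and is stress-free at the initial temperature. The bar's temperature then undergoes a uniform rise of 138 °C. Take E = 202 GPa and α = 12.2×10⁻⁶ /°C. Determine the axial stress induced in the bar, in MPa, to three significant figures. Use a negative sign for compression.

-340 MPa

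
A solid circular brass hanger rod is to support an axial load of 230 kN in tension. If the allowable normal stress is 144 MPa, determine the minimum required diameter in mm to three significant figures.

45.1 mm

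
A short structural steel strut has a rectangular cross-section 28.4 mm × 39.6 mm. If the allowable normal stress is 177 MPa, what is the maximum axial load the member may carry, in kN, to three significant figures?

A = 1125 mm².
P_max = σ_allow · A = 177 · 1125 = 199100 N = 199.1 kN.

199 kN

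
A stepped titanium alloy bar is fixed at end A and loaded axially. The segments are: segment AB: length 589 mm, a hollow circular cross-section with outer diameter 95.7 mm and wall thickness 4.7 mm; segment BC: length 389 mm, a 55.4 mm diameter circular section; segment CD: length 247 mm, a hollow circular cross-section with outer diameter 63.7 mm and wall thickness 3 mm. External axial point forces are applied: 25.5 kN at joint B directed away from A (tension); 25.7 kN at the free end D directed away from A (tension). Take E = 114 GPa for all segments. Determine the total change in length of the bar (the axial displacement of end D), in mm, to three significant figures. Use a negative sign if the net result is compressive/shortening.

Internal axial forces (sectioning from the free end, tension +): N_CD = 25.7 kN, N_BC = 25.7 kN, N_AB = 51.2 kN.
A_AB = 1344 mm².
A_BC = 2411 mm².
A_CD = 572.1 mm².
δ_AB = 51200·589/(1344·114000) = 0.1969 mm
δ_BC = 25700·389/(2411·114000) = 0.03638 mm
δ_CD = 25700·247/(572.1·114000) = 0.09733 mm
δ = Σδ_i = 0.3306 mm.

0.331 mm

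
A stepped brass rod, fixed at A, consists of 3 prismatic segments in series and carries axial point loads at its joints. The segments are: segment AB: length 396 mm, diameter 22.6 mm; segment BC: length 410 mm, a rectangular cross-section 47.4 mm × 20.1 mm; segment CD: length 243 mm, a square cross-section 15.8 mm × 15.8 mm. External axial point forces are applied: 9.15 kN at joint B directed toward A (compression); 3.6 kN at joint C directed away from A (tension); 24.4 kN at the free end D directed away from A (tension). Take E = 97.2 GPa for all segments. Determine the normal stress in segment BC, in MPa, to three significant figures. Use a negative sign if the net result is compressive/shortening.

Internal axial forces (sectioning from the free end, tension +): N_CD = 24.4 kN, N_BC = 28 kN, N_AB = 18.85 kN.
A_BC = 952.7 mm².
σ_BC = N_BC/A_BC = 28000/952.7 = 29.39 MPa.

29.4 MPa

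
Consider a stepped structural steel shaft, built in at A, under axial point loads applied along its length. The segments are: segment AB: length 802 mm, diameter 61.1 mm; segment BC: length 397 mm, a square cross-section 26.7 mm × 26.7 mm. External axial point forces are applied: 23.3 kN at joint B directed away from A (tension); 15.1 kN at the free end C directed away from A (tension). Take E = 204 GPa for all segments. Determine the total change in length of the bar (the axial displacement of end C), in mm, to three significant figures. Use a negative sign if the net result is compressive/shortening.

0.0927 mm

Internal axial forces (sectioning from the free end, tension +): N_BC = 15.1 kN, N_AB = 38.4 kN.
A_AB = 2932 mm².
A_BC = 712.9 mm².
δ_AB = 38400·802/(2932·204000) = 0.05149 mm
δ_BC = 15100·397/(712.9·204000) = 0.04122 mm
δ = Σδ_i = 0.09271 mm.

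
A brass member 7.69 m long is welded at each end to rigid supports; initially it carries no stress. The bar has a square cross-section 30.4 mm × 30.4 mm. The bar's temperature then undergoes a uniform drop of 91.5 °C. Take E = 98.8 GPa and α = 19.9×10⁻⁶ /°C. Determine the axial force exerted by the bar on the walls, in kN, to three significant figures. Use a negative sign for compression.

166 kN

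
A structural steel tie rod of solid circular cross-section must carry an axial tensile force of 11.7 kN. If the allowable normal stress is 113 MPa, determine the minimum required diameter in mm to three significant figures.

Required area A ≥ P/σ_allow = 11700/113 = 103.5 mm².
For a solid circular section, d ≥ √(4A/π) = 11.48 mm.

11.5 mm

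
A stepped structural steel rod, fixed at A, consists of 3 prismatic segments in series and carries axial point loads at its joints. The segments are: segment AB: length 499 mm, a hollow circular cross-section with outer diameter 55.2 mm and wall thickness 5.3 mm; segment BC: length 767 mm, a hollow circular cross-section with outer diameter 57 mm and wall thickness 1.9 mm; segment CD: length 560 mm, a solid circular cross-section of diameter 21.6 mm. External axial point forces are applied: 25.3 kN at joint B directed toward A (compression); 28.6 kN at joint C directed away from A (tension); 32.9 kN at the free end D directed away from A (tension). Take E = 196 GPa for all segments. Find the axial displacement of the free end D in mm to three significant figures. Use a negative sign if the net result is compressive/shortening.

1.10 mm

Internal axial forces (sectioning from the free end, tension +): N_CD = 32.9 kN, N_BC = 61.5 kN, N_AB = 36.2 kN.
A_AB = 830.9 mm².
A_BC = 328.9 mm².
A_CD = 366.4 mm².
δ_AB = 36200·499/(830.9·196000) = 0.1109 mm
δ_BC = 61500·767/(328.9·196000) = 0.7317 mm
δ_CD = 32900·560/(366.4·196000) = 0.2565 mm
δ = Σδ_i = 1.099 mm.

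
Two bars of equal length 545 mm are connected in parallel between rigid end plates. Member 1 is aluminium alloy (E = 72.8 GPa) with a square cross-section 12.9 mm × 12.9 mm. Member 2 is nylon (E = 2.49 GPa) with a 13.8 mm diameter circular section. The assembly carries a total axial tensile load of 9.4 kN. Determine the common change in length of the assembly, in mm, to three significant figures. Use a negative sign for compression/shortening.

A_1 = 166.4 mm².
A_2 = 149.6 mm².
Equal strain + equilibrium ⇒ each member carries load in proportion to AE: A₁E₁ = 12110000 N, A₂E₂ = 372400 N, ΣAE = 12490000 N.
δ = PL/ΣAE = 9400·545/12490000 = 0.4103 mm.

0.410 mm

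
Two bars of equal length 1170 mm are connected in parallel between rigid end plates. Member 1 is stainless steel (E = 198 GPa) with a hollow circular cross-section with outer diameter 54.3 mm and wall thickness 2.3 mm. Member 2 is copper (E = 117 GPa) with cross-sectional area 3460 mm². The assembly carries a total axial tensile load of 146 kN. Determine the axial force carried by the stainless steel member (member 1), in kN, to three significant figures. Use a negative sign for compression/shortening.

A_1 = 375.7 mm².
Equal strain + equilibrium ⇒ each member carries load in proportion to AE: A₁E₁ = 74400000 N, A₂E₂ = 404800000 N, ΣAE = 479200000 N.
F₁ = P·A₁E₁/ΣAE = 146000·74400000/479200000 = 22670 N.

22.7 kN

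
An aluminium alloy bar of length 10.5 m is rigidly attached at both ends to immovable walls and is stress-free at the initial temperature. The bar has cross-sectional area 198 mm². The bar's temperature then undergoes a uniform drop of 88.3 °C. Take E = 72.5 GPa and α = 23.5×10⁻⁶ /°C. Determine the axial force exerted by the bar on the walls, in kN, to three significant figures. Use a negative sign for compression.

29.8 kN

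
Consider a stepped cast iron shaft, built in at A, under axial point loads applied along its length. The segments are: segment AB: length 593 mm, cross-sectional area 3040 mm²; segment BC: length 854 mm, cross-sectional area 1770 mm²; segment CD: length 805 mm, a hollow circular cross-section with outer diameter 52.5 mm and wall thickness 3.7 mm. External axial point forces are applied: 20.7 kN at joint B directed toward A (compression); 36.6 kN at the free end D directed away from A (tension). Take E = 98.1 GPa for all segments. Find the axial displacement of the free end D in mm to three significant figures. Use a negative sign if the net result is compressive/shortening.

0.741 mm

Internal axial forces (sectioning from the free end, tension +): N_CD = 36.6 kN, N_BC = 36.6 kN, N_AB = 15.9 kN.
A_CD = 567.2 mm².
δ_AB = 15900·593/(3040·98100) = 0.03162 mm
δ_BC = 36600·854/(1770·98100) = 0.18 mm
δ_CD = 36600·805/(567.2·98100) = 0.5295 mm
δ = Σδ_i = 0.7411 mm.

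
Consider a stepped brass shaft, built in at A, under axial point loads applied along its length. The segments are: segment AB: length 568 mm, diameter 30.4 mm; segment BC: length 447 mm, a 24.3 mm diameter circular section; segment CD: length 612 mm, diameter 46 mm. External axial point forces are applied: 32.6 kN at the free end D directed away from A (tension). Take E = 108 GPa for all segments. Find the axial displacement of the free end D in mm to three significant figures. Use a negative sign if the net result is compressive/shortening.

0.638 mm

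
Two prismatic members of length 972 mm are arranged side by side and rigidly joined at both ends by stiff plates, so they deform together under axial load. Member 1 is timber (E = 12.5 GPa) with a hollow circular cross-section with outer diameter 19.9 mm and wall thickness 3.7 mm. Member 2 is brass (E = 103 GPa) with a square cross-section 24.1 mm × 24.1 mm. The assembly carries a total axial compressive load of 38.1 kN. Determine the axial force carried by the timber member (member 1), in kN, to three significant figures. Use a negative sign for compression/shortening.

A_1 = 188.3 mm².
A_2 = 580.8 mm².
Equal strain + equilibrium ⇒ each member carries load in proportion to AE: A₁E₁ = 2354000 N, A₂E₂ = 59820000 N, ΣAE = 62180000 N.
F₁ = P·A₁E₁/ΣAE = -38100·2354000/62180000 = -1442 N.

-1.44 kN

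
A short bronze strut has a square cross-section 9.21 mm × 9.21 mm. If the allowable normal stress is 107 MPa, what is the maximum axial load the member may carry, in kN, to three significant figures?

9.08 kN

A = 84.82 mm².
P_max = σ_allow · A = 107 · 84.82 = 9076 N = 9.076 kN.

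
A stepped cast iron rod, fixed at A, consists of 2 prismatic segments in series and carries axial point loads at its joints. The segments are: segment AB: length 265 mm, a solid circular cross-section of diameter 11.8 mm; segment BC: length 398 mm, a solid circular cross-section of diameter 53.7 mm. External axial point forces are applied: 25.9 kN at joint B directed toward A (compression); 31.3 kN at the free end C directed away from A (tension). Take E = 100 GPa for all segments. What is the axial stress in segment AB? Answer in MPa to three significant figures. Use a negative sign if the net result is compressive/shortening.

49.4 MPa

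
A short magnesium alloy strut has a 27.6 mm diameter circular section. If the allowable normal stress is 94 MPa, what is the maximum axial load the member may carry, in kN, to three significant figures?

56.2 kN

A = 598.3 mm².
P_max = σ_allow · A = 94 · 598.3 = 56240 N = 56.24 kN.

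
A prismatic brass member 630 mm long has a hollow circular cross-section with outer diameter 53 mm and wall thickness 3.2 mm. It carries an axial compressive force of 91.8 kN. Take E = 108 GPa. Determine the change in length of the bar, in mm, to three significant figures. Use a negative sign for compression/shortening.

-1.07 mm

A = 500.6 mm².
δ_mech = NL/(AE) = -91800·630/(500.6·108000) = -1.07 mm.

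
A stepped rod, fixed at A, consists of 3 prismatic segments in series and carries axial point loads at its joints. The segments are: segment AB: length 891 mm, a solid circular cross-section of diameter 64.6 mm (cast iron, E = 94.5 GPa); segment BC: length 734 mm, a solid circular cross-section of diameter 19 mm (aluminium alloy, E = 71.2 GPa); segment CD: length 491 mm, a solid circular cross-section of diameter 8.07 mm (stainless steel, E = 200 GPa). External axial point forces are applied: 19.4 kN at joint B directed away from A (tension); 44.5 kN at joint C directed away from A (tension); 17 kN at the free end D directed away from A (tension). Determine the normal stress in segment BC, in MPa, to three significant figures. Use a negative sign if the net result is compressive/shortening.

Internal axial forces (sectioning from the free end, tension +): N_CD = 17 kN, N_BC = 61.5 kN, N_AB = 80.9 kN.
A_BC = 283.5 mm².
σ_BC = N_BC/A_BC = 61500/283.5 = 216.9 MPa.

217 MPa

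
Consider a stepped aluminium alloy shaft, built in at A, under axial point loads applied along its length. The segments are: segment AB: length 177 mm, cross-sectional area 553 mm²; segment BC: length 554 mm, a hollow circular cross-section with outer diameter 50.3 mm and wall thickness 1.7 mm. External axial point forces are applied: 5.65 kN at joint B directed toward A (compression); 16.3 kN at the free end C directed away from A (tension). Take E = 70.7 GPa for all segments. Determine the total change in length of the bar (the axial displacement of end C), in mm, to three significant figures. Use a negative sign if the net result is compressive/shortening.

0.540 mm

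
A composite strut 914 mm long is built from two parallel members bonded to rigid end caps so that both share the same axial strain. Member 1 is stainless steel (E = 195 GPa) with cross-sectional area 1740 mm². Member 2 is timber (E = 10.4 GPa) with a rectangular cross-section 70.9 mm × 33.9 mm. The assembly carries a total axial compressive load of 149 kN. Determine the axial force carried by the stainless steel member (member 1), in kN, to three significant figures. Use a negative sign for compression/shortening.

A_2 = 2404 mm².
Equal strain + equilibrium ⇒ each member carries load in proportion to AE: A₁E₁ = 339300000 N, A₂E₂ = 25000000 N, ΣAE = 364300000 N.
F₁ = P·A₁E₁/ΣAE = -149000·339300000/364300000 = -138800 N.

-139 kN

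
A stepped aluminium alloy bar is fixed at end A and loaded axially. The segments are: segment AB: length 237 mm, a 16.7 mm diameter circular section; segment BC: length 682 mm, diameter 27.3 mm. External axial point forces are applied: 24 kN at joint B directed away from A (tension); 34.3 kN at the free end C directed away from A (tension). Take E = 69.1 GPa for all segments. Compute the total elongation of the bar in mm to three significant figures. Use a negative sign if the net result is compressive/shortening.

1.49 mm

Internal axial forces (sectioning from the free end, tension +): N_BC = 34.3 kN, N_AB = 58.3 kN.
A_AB = 219 mm².
A_BC = 585.3 mm².
δ_AB = 58300·237/(219·69100) = 0.9129 mm
δ_BC = 34300·682/(585.3·69100) = 0.5783 mm
δ = Σδ_i = 1.491 mm.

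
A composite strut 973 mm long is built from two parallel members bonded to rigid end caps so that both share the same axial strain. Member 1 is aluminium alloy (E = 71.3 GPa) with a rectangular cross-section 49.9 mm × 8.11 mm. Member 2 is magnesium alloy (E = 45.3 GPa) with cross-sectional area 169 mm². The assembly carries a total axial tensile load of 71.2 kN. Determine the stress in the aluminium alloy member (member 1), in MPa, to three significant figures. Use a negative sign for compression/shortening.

139 MPa

A_1 = 404.7 mm².
Equal strain + equilibrium ⇒ each member carries load in proportion to AE: A₁E₁ = 28850000 N, A₂E₂ = 7656000 N, ΣAE = 36510000 N.
σ₁ = P·E₁/ΣAE = 71200·71300/36510000 = 139 MPa.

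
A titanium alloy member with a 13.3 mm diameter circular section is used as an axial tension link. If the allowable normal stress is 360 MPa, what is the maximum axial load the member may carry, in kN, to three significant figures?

50.0 kN

A = 138.9 mm².
P_max = σ_allow · A = 360 · 138.9 = 50010 N = 50.01 kN.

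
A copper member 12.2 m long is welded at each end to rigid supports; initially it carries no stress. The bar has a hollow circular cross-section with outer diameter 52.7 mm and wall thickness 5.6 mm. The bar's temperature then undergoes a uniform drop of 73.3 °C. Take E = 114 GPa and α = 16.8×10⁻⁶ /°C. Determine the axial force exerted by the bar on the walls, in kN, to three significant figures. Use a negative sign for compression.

116 kN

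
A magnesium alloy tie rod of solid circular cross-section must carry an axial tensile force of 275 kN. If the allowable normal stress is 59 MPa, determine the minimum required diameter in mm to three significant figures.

77.0 mm

Required area A ≥ P/σ_allow = 275000/59 = 4661 mm².
For a solid circular section, d ≥ √(4A/π) = 77.04 mm.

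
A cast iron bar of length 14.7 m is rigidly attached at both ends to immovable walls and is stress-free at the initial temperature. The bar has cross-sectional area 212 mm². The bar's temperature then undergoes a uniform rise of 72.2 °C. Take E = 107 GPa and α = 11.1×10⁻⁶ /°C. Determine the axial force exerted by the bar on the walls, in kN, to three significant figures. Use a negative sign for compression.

Free thermal expansion αLΔT = 11.1e-6 · 14700 · 72.2 = 11.78 mm.
The walls impose strain ε = −(11.78)/14700 = -8.0142e-04; σ = Eε = 107000 · -8.0142e-04 = -85.75 MPa.
Wall reaction R = σ·A = -85.75·212 = -18180 N = -18.18 kN.

-18.2 kN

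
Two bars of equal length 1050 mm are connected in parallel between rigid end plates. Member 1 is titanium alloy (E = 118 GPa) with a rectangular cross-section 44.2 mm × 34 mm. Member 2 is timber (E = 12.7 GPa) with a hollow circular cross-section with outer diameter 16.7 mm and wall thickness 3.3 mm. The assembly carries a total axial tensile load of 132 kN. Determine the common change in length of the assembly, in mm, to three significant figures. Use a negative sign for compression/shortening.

0.774 mm

A_1 = 1503 mm².
A_2 = 138.9 mm².
Equal strain + equilibrium ⇒ each member carries load in proportion to AE: A₁E₁ = 177300000 N, A₂E₂ = 1764000 N, ΣAE = 179100000 N.
δ = PL/ΣAE = 132000·1050/179100000 = 0.7739 mm.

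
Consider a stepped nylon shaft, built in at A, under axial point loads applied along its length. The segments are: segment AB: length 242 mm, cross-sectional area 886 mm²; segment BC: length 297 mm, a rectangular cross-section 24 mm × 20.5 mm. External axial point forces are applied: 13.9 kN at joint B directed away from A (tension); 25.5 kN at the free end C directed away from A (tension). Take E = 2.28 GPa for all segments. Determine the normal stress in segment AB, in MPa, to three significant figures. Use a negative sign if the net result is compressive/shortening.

44.5 MPa

Internal axial forces (sectioning from the free end, tension +): N_BC = 25.5 kN, N_AB = 39.4 kN.
σ_AB = N_AB/A_AB = 39400/886 = 44.47 MPa.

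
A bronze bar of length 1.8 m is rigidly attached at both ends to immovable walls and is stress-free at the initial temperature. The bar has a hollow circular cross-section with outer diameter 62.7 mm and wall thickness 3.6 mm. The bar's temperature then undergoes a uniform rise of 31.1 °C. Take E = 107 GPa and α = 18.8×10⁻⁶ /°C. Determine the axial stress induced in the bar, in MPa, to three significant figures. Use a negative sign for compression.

-62.6 MPa

Free thermal expansion αLΔT = 18.8e-6 · 1800 · 31.1 = 1.052 mm.
The walls impose strain ε = −(1.052)/1800 = -5.8468e-04; σ = Eε = 107000 · -5.8468e-04 = -62.56 MPa.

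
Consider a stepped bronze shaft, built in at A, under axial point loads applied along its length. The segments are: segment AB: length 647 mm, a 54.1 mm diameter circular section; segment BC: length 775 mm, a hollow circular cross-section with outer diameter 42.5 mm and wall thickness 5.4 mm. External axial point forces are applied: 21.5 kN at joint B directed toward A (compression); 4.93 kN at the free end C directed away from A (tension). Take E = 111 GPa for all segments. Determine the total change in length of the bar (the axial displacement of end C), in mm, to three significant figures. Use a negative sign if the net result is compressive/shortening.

0.0127 mm

Internal axial forces (sectioning from the free end, tension +): N_BC = 4.93 kN, N_AB = -16.57 kN.
A_AB = 2299 mm².
A_BC = 629.4 mm².
δ_AB = -16570·647/(2299·111000) = -0.04202 mm
δ_BC = 4930·775/(629.4·111000) = 0.05469 mm
δ = Σδ_i = 0.01267 mm.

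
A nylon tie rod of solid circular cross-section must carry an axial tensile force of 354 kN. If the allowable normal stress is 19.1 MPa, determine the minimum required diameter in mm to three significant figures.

154 mm

Required area A ≥ P/σ_allow = 354000/19.1 = 18530 mm².
For a solid circular section, d ≥ √(4A/π) = 153.6 mm.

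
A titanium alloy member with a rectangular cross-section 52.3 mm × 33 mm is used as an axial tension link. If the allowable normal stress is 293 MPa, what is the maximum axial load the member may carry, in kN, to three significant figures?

A = 1726 mm².
P_max = σ_allow · A = 293 · 1726 = 505700 N = 505.7 kN.

506 kN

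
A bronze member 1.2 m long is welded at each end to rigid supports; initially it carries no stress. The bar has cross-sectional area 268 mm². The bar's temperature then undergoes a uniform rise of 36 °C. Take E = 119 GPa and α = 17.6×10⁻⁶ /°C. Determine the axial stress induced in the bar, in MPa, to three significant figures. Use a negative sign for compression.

Free thermal expansion αLΔT = 17.6e-6 · 1200 · 36 = 0.7603 mm.
The walls impose strain ε = −(0.7603)/1200 = -6.3360e-04; σ = Eε = 119000 · -6.3360e-04 = -75.4 MPa.

-75.4 MPa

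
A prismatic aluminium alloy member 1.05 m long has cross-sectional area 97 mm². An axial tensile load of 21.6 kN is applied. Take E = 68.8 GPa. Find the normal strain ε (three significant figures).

0.00324

σ = N/A = 222.7 MPa; ε = σ/E = 222.7/68800 = 3.237e-03.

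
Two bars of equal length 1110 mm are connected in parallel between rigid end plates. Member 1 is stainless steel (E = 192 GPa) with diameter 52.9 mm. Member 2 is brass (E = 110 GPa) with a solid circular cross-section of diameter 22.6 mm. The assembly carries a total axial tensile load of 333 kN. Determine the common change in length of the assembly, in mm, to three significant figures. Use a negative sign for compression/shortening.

0.793 mm

A_1 = 2198 mm².
A_2 = 401.1 mm².
Equal strain + equilibrium ⇒ each member carries load in proportion to AE: A₁E₁ = 422000000 N, A₂E₂ = 44130000 N, ΣAE = 466100000 N.
δ = PL/ΣAE = 333000·1110/466100000 = 0.793 mm.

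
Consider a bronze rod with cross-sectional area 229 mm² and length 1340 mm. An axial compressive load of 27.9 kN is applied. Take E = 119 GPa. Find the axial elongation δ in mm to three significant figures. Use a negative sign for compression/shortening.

δ_mech = NL/(AE) = -27900·1340/(229·119000) = -1.372 mm.

-1.37 mm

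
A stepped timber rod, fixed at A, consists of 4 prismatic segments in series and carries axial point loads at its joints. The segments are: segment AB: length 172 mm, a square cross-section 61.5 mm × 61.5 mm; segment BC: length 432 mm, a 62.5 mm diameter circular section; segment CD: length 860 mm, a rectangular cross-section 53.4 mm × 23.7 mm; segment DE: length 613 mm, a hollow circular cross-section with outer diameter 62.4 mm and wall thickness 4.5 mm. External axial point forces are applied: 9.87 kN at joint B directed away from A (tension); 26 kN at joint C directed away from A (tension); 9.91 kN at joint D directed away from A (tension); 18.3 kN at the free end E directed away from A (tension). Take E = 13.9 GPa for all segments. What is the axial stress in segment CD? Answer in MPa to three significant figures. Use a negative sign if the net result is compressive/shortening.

22.3 MPa

Internal axial forces (sectioning from the free end, tension +): N_DE = 18.3 kN, N_CD = 28.21 kN, N_BC = 54.21 kN, N_AB = 64.08 kN.
A_CD = 1266 mm².
σ_CD = N_CD/A_CD = 28210/1266 = 22.29 MPa.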